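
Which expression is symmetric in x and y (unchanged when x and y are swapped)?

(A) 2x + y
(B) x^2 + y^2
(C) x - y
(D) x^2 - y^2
B

A symmetric expression is unchanged when the variables are permuted; here the transformation to test is the swap (x, y) -> (y, x).
Substitute the transformed coordinates into each option and compare with the original:
(A) 2x + y  ->  2(y) + (x) = x + 2y   [differs from 2x + y: not invariant]
(B) x^2 + y^2  ->  (y)^2 + (x)^2 = x^2 + y^2   [equals x^2 + y^2: invariant]
(C) x - y  ->  (y) - (x) = -x + y   [differs from x - y: not invariant]
(D) x^2 - y^2  ->  (y)^2 - (x)^2 = -x^2 + y^2   [differs from x^2 - y^2: not invariant]

Only option (B), x^2 + y^2, is unchanged by the transformation.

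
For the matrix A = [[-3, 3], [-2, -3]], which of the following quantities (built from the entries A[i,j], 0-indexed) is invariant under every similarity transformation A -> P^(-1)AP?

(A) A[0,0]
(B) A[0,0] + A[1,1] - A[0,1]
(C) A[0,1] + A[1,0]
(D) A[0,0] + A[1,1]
D

A[0,0] + A[1,1] is the trace of A. By the cyclic property of the trace, tr(P^(-1)AP) = tr(APP^(-1)) = tr(A), so it is the same for every matrix similar to A.

The other combinations are not similarity invariants. For example, take P = [[2, 1], [1, 1]] (det P = 1), so P^(-1) = [[1, -1], [-1, 2]] and
B = P^(-1)AP = [[4, 5], [-11, -10]].
Evaluating each option on A and on B:
(A) A[0,0]: -3 for A, 4 for B -> changes
(B) A[0,0] + A[1,1] - A[0,1]: -9 for A, -11 for B -> changes
(C) A[0,1] + A[1,0]: 1 for A, -6 for B -> changes
(D) A[0,0] + A[1,1]: -6 for A, -6 for B -> unchanged

Only (D) A[0,0] + A[1,1] = -6 survives (and it does so for every P, not just this one), so it is the invariant.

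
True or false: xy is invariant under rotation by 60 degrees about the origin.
False

Applying rotation by 60 degrees: x' = x*cos(60 degrees) - y*sin(60 degrees) = x/2 - sqrt(3)y/2, y' = x*sin(60 degrees) + y*cos(60 degrees) = sqrt(3)x/2 + y/2

Substituting into xy:
(x/2 - sqrt(3)y/2)(sqrt(3)x/2 + y/2)
= sqrt(3)x^2/4 - xy/2 - sqrt(3)y^2/4

This differs from the original expression xy, so it is NOT invariant.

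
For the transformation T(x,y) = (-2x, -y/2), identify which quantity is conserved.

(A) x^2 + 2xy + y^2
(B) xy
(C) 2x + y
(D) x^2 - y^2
B

An expression E(x,y) is invariant under T if E(T(x,y)) = E(x,y). Here T(x,y) = (-2x, -y/2).
Substitute the transformed coordinates into each option and compare with the original:
(A) x^2 + 2xy + y^2  ->  (-2x)^2 + 2(-2x)(-y/2) + (-y/2)^2 = 4x^2 + 2xy + y^2/4   [differs from x^2 + 2xy + y^2: not invariant]
(B) xy  ->  (-2x)(-y/2) = xy   [equals xy: invariant]
(C) 2x + y  ->  2(-2x) + (-y/2) = -4x - y/2   [differs from 2x + y: not invariant]
(D) x^2 - y^2  ->  (-2x)^2 - (-y/2)^2 = 4x^2 - y^2/4   [differs from x^2 - y^2: not invariant]

Only option (B), xy, is unchanged by the transformation.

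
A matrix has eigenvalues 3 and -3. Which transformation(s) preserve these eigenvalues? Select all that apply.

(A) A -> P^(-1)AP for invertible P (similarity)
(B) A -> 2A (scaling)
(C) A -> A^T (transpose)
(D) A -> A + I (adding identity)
A and C

Eigenvalues are preserved by:
1. Similarity transformations: A -> P^(-1)AP (same characteristic polynomial)
2. Transpose: A^T has the same eigenvalues as A

Eigenvalues are NOT preserved by:
- Adding identity: eigenvalues become 3+1, -3+1
- Scaling: eigenvalues become 6, -6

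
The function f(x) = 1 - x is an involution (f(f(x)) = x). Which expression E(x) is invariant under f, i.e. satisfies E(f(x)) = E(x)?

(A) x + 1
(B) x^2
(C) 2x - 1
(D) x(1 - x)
D

Replace x by f(x) = 1 - x in each option and simplify. As a quick numerical cross-check, also compare E(3) with E(f(3)) = E(-2).

(A) x + 1  ->  (1 - x) + 1 = 2 - x; check: E(3) = 4 but E(-2) = -1.   [not invariant]
(B) x^2  ->  (1 - x)^2 = (x - 1)^2; check: E(3) = 9 but E(-2) = 4.   [not invariant]
(C) 2x - 1  ->  2(1 - x) - 1 = 1 - 2x; check: E(3) = 5 but E(-2) = -5.   [not invariant]
(D) x(1 - x)  ->  (1 - x)(1 - (1 - x)), which simplifies back to x(1 - x); check: E(3) = -6, E(-2) = -6.   [invariant]

Only (D) is unchanged. E is symmetric under swapping x with f(x) = 1 - x, which is exactly what an involution does.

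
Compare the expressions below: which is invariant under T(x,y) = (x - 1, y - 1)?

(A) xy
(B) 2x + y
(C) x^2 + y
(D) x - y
D

An expression E(x,y) is invariant under T if E(T(x,y)) = E(x,y). Here T(x,y) = (x - 1, y - 1).
Substitute the transformed coordinates into each option and compare with the original:
(A) xy  ->  (x - 1)(y - 1) = xy - x - y + 1   [differs from xy: not invariant]
(B) 2x + y  ->  2(x - 1) + (y - 1) = 2x + y - 3   [differs from 2x + y: not invariant]
(C) x^2 + y  ->  (x - 1)^2 + (y - 1) = x^2 - 2x + y   [differs from x^2 + y: not invariant]
(D) x - y  ->  (x - 1) - (y - 1) = x - y   [equals x - y: invariant]

Only option (D), x - y, is unchanged by the transformation.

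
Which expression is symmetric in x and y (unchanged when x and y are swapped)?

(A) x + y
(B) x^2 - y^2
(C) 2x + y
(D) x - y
A

A symmetric expression is unchanged when the variables are permuted; here the transformation to test is the swap (x, y) -> (y, x).
Substitute the transformed coordinates into each option and compare with the original:
(A) x + y  ->  (y) + (x) = x + y   [equals x + y: invariant]
(B) x^2 - y^2  ->  (y)^2 - (x)^2 = -x^2 + y^2   [differs from x^2 - y^2: not invariant]
(C) 2x + y  ->  2(y) + (x) = x + 2y   [differs from 2x + y: not invariant]
(D) x - y  ->  (y) - (x) = -x + y   [differs from x - y: not invariant]

Only option (A), x + y, is unchanged by the transformation.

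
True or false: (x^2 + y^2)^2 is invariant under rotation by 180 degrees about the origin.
True

Applying rotation by 180 degrees: x' = x*cos(180 degrees) - y*sin(180 degrees) = -x, y' = x*sin(180 degrees) + y*cos(180 degrees) = -y

Substituting into (x^2 + y^2)^2:
((-x)^2 + (-y)^2)^2
= x^4 + 2x^2y^2 + y^4 = (x^2 + y^2)^2

This equals the original expression (x^2 + y^2)^2, so it IS invariant.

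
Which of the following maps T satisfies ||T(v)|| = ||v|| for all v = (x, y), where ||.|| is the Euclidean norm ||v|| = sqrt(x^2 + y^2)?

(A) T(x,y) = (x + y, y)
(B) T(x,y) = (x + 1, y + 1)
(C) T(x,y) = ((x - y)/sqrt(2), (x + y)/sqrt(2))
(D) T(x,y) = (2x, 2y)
C

A transformation preserves a norm if ||T(v)|| = ||v|| for every v; a single vector where the norm changes rules an option out.

(A) T(x,y) = (x + y, y): v = (0, 1) has norm sqrt((0)^2 + (1)^2) = 1, but T(v) = (1, 1) has norm sqrt(2) -- not preserved.
(B) T(x,y) = (x + 1, y + 1): v = (1, 0) has norm sqrt((1)^2 + (0)^2) = 1, but T(v) = (2, 1) has norm sqrt(5) -- not preserved.
(C) T(x,y) = ((x - y)/sqrt(2), (x + y)/sqrt(2)): preserves the norm -- it is an orthogonal map (a rotation/reflection), and (sqrt(2)(x - y)/2)^2 + (sqrt(2)(x + y)/2)^2 simplifies to x^2 + y^2.
(D) T(x,y) = (2x, 2y): v = (1, 0) has norm sqrt((1)^2 + (0)^2) = 1, but T(v) = (2, 0) has norm 2 -- not preserved.

Therefore the answer is (C).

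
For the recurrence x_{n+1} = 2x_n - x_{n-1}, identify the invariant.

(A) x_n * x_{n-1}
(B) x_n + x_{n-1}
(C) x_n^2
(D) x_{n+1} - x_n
D

For the recurrence x_{n+1} = 2x_n - x_{n-1}:

If x_{n+1} = 2x_n - x_{n-1}, then:
x_{n+1} - x_n = x_n - x_{n-1}
The first difference is constant throughout the sequence.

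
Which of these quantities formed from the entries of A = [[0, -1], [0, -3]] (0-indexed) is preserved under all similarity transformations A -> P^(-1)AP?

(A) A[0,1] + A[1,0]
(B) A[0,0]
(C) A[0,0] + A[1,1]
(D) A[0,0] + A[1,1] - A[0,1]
C

A[0,0] + A[1,1] is the trace of A. By the cyclic property of the trace, tr(P^(-1)AP) = tr(APP^(-1)) = tr(A), so it is the same for every matrix similar to A.

The other combinations are not similarity invariants. For example, take P = [[1, 1], [1, 2]] (det P = 1), so P^(-1) = [[2, -1], [-1, 1]] and
B = P^(-1)AP = [[1, 2], [-2, -4]].
Evaluating each option on A and on B:
(A) A[0,1] + A[1,0]: -1 for A, 0 for B -> changes
(B) A[0,0]: 0 for A, 1 for B -> changes
(C) A[0,0] + A[1,1]: -3 for A, -3 for B -> unchanged
(D) A[0,0] + A[1,1] - A[0,1]: -2 for A, -5 for B -> changes

Only (C) A[0,0] + A[1,1] = -3 survives (and it does so for every P, not just this one), so it is the invariant.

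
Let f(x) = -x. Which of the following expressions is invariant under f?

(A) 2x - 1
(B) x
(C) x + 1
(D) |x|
D

For f(x) = -x:
Applying f replaces x by -x. Since |-x| = |x|, the absolute value is unchanged by f, whereas x -> -x, 2x - 1 -> -2x - 1 and x + 1 -> -x + 1 all change.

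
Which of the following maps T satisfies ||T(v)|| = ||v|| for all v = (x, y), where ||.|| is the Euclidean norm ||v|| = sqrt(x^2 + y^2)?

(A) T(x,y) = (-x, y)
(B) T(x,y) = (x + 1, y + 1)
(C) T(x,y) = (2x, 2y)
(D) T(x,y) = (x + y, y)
A

A transformation preserves a norm if ||T(v)|| = ||v|| for every v; a single vector where the norm changes rules an option out.

(A) T(x,y) = (-x, y): preserves the norm -- it is an orthogonal map (a rotation/reflection), and (-x)^2 + (y)^2 simplifies to x^2 + y^2.
(B) T(x,y) = (x + 1, y + 1): v = (1, 0) has norm sqrt((1)^2 + (0)^2) = 1, but T(v) = (2, 1) has norm sqrt(5) -- not preserved.
(C) T(x,y) = (2x, 2y): v = (1, 0) has norm sqrt((1)^2 + (0)^2) = 1, but T(v) = (2, 0) has norm 2 -- not preserved.
(D) T(x,y) = (x + y, y): v = (0, 1) has norm sqrt((0)^2 + (1)^2) = 1, but T(v) = (1, 1) has norm sqrt(2) -- not preserved.

Therefore the answer is (A).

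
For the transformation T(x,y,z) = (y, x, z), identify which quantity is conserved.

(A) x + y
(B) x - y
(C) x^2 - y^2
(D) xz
A

Apply T(x,y,z) = (y, x, z) to each option, i.e. replace (x, y, z) by the transformed coordinates.
Substitute the transformed coordinates into each option and compare with the original:
(A) x + y  ->  (y) + (x) = x + y   [equals x + y: invariant]
(B) x - y  ->  (y) - (x) = -x + y   [differs from x - y: not invariant]
(C) x^2 - y^2  ->  (y)^2 - (x)^2 = -x^2 + y^2   [differs from x^2 - y^2: not invariant]
(D) xz  ->  (y)(z) = yz   [differs from xz: not invariant]

Only option (A), x + y, is unchanged by the transformation.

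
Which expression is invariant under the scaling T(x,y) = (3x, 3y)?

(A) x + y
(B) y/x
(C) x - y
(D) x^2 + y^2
B

Under the uniform scaling T(x,y) = (3x, 3y):
Substitute the transformed coordinates into each option and compare with the original:
(A) x + y  ->  (3x) + (3y) = 3x + 3y   [differs from x + y: not invariant]
(B) y/x  ->  (3y)/(3x) = y/x   [equals y/x: invariant]
(C) x - y  ->  (3x) - (3y) = 3x - 3y   [differs from x - y: not invariant]
(D) x^2 + y^2  ->  (3x)^2 + (3y)^2 = 9x^2 + 9y^2   [differs from x^2 + y^2: not invariant]

Only option (B), y/x, is unchanged by the transformation.
The common factor 3 cancels in a ratio of coordinates, while sums, products and sums of squares pick up factors of 3 or 9.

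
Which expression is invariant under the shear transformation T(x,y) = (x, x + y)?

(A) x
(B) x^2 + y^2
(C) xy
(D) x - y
A

Under the shear T(x,y) = (x, x + y):
Substitute the transformed coordinates into each option and compare with the original:
(A) x  ->  (x) = x   [equals x: invariant]
(B) x^2 + y^2  ->  (x)^2 + (x + y)^2 = 2x^2 + 2xy + y^2   [differs from x^2 + y^2: not invariant]
(C) xy  ->  (x)(x + y) = x^2 + xy   [differs from xy: not invariant]
(D) x - y  ->  (x) - (x + y) = -y   [differs from x - y: not invariant]

Only option (A), x, is unchanged by the transformation.
A vertical shear moves points parallel to the y-axis, so the x-coordinate (and any function of x alone) is unchanged.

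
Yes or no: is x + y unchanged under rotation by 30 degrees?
No

Applying rotation by 30 degrees: x' = x*cos(30 degrees) - y*sin(30 degrees) = sqrt(3)x/2 - y/2, y' = x*sin(30 degrees) + y*cos(30 degrees) = x/2 + sqrt(3)y/2

Substituting into x + y:
(sqrt(3)x/2 - y/2) + (x/2 + sqrt(3)y/2)
= x/2 + sqrt(3)x/2 - y/2 + sqrt(3)y/2

This differs from the original expression x + y, so it is NOT invariant.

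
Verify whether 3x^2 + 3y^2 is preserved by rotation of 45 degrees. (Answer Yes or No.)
Yes

Applying rotation by 45 degrees: x' = x*cos(45 degrees) - y*sin(45 degrees) = sqrt(2)x/2 - sqrt(2)y/2, y' = x*sin(45 degrees) + y*cos(45 degrees) = sqrt(2)x/2 + sqrt(2)y/2

Substituting into 3x^2 + 3y^2:
3(sqrt(2)x/2 - sqrt(2)y/2)^2 + 3(sqrt(2)x/2 + sqrt(2)y/2)^2
= 3x^2 + 3y^2

This equals the original expression 3x^2 + 3y^2, so it IS invariant.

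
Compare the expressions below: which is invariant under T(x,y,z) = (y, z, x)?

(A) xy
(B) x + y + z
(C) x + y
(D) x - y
B

Apply T(x,y,z) = (y, z, x) to each option, i.e. replace (x, y, z) by the transformed coordinates.
Substitute the transformed coordinates into each option and compare with the original:
(A) xy  ->  (y)(z) = yz   [differs from xy: not invariant]
(B) x + y + z  ->  (y) + (z) + (x) = x + y + z   [equals x + y + z: invariant]
(C) x + y  ->  (y) + (z) = y + z   [differs from x + y: not invariant]
(D) x - y  ->  (y) - (z) = y - z   [differs from x - y: not invariant]

Only option (B), x + y + z, is unchanged by the transformation.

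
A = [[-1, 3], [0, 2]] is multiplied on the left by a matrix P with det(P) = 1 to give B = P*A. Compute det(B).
-2

By the multiplicative property of determinants, det(B) = det(P*A) = det(P) * det(A) = det(A),
so the determinant is invariant under multiplication by any determinant-1 matrix; we just need det(A).

det(A) = (-1)(2) - (3)(0) = -2 - 0 = -2

Therefore det(B) = 1 * (-2) = -2.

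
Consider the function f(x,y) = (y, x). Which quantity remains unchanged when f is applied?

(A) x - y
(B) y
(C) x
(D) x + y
D

For f(x,y) = (y, x):
After applying f: x' = y, y' = x. So x' + y' = y + x = x + y.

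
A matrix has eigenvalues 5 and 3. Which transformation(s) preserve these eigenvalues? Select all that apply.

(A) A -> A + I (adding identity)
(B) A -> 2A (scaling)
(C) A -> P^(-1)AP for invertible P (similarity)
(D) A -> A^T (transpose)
C and D

Eigenvalues are preserved by:
1. Similarity transformations: A -> P^(-1)AP (same characteristic polynomial)
2. Transpose: A^T has the same eigenvalues as A

Eigenvalues are NOT preserved by:
- Adding identity: eigenvalues become 5+1, 3+1
- Scaling: eigenvalues become 10, 6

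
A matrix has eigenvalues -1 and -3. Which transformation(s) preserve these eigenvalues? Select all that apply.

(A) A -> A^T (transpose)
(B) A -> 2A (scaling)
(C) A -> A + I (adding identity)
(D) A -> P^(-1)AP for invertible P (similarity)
A and D

Eigenvalues are preserved by:
1. Similarity transformations: A -> P^(-1)AP (same characteristic polynomial)
2. Transpose: A^T has the same eigenvalues as A

Eigenvalues are NOT preserved by:
- Adding identity: eigenvalues become -1+1, -3+1
- Scaling: eigenvalues become -2, -6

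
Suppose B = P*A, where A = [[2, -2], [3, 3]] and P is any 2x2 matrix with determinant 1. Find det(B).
12

By the multiplicative property of determinants, det(B) = det(P*A) = det(P) * det(A) = det(A),
so the determinant is invariant under multiplication by any determinant-1 matrix; we just need det(A).

det(A) = (2)(3) - (-2)(3) = 6 - (-6) = 12

Therefore det(B) = 1 * 12 = 12.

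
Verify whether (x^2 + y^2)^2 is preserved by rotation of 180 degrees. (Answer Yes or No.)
Yes

Applying rotation by 180 degrees: x' = x*cos(180 degrees) - y*sin(180 degrees) = -x, y' = x*sin(180 degrees) + y*cos(180 degrees) = -y

Substituting into (x^2 + y^2)^2:
((-x)^2 + (-y)^2)^2
= x^4 + 2x^2y^2 + y^4 = (x^2 + y^2)^2

This equals the original expression (x^2 + y^2)^2, so it IS invariant.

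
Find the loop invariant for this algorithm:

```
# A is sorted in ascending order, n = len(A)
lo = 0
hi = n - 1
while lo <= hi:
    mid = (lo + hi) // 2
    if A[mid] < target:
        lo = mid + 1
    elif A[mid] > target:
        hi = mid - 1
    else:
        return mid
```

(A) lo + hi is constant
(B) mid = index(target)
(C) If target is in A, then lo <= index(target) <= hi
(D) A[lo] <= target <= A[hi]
C

A loop invariant must hold before the first iteration and be re-established by every execution of the body.

(C) If target is in A, then lo <= index(target) <= hi: Before the loop [lo, hi] = [0, n-1] covers every index. When A[mid] < target, sortedness puts target strictly to the right of mid, so setting lo = mid + 1 keeps index(target) in [lo, hi]; symmetrically for hi = mid - 1. Hence 'if target is in A then lo <= index(target) <= hi' holds after every iteration, and when lo > hi it proves target is absent.

The other options fail:
(A) lo + hi is constant: each iteration moves exactly one of lo, hi, so lo + hi changes (e.g. 0 + (n-1) becomes (mid+1) + (n-1)).
(B) mid = index(target): mid is just the current probe; it equals index(target) only on the iteration that returns.
(D) A[lo] <= target <= A[hi]: fails when target is not in A (e.g. target < A[0] already violates it before the loop), so it is not maintained in general.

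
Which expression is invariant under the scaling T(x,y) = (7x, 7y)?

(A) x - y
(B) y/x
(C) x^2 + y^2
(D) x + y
B

Under the uniform scaling T(x,y) = (7x, 7y):
Substitute the transformed coordinates into each option and compare with the original:
(A) x - y  ->  (7x) - (7y) = 7x - 7y   [differs from x - y: not invariant]
(B) y/x  ->  (7y)/(7x) = y/x   [equals y/x: invariant]
(C) x^2 + y^2  ->  (7x)^2 + (7y)^2 = 49x^2 + 49y^2   [differs from x^2 + y^2: not invariant]
(D) x + y  ->  (7x) + (7y) = 7x + 7y   [differs from x + y: not invariant]

Only option (B), y/x, is unchanged by the transformation.
The common factor 7 cancels in a ratio of coordinates, while sums, products and sums of squares pick up factors of 7 or 49.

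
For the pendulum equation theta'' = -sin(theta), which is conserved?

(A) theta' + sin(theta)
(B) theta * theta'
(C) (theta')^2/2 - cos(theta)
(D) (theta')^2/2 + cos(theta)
C

A first integral I satisfies dI/dt = 0 along every solution. Differentiate each option and use the equation of motion:
(A) d/dt[theta' + sin(theta)] = theta'' + cos(theta) theta' = -sin(theta) + theta' cos(theta), not identically 0
(B) d/dt[theta * theta'] = (theta')^2 + theta theta'' = (theta')^2 - theta sin(theta), not identically 0
(C) d/dt[(theta')^2/2 - cos(theta)] = theta' theta'' + sin(theta) theta' = theta'(-sin(theta)) + theta' sin(theta) = 0
(D) d/dt[(theta')^2/2 + cos(theta)] = theta' theta'' - sin(theta) theta' = -2 theta' sin(theta), not identically 0

Only (C) has zero time-derivative. This is the total energy: kinetic (theta')^2/2 plus potential -cos(theta).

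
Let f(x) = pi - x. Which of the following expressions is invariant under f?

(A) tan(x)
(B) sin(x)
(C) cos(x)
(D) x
B

For f(x) = pi - x:
sin(pi - x) = sin(x), so sine is invariant under this transformation.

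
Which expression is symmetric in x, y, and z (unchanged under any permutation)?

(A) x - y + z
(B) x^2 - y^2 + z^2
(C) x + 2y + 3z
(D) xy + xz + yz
D

A symmetric expression is unchanged when the variables are permuted; here the transformation to test is the swap (x, y) -> (y, x).
A symmetric expression must survive every permutation; the single swap x <-> y already eliminates the distractors, and the keyed expression is also unchanged by x <-> z and y <-> z (each variable enters it in exactly the same way).
Substitute the transformed coordinates into each option and compare with the original:
(A) x - y + z  ->  (y) - (x) + z = -x + y + z   [differs from x - y + z: not invariant]
(B) x^2 - y^2 + z^2  ->  (y)^2 - (x)^2 + z^2 = -x^2 + y^2 + z^2   [differs from x^2 - y^2 + z^2: not invariant]
(C) x + 2y + 3z  ->  (y) + 2(x) + 3z = 2x + y + 3z   [differs from x + 2y + 3z: not invariant]
(D) xy + xz + yz  ->  (y)(x) + (y)z + (x)z = xy + xz + yz   [equals xy + xz + yz: invariant]

Only option (D), xy + xz + yz, is unchanged by the transformation.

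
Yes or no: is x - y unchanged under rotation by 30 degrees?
No

Applying rotation by 30 degrees: x' = x*cos(30 degrees) - y*sin(30 degrees) = sqrt(3)x/2 - y/2, y' = x*sin(30 degrees) + y*cos(30 degrees) = x/2 + sqrt(3)y/2

Substituting into x - y:
(sqrt(3)x/2 - y/2) - (x/2 + sqrt(3)y/2)
= -x/2 + sqrt(3)x/2 - sqrt(3)y/2 - y/2

This differs from the original expression x - y, so it is NOT invariant.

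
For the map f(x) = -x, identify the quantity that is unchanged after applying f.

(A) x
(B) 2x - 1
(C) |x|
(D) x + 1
C

For f(x) = -x:
Applying f replaces x by -x. Since |-x| = |x|, the absolute value is unchanged by f, whereas x -> -x, 2x - 1 -> -2x - 1 and x + 1 -> -x + 1 all change.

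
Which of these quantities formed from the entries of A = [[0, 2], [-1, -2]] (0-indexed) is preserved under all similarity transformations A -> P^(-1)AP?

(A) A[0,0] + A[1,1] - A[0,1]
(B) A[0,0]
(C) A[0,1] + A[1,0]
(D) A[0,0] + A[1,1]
D

A[0,0] + A[1,1] is the trace of A. By the cyclic property of the trace, tr(P^(-1)AP) = tr(APP^(-1)) = tr(A), so it is the same for every matrix similar to A.

The other combinations are not similarity invariants. For example, take P = [[1, 1], [0, 1]] (det P = 1), so P^(-1) = [[1, -1], [0, 1]] and
B = P^(-1)AP = [[1, 5], [-1, -3]].
Evaluating each option on A and on B:
(A) A[0,0] + A[1,1] - A[0,1]: -4 for A, -7 for B -> changes
(B) A[0,0]: 0 for A, 1 for B -> changes
(C) A[0,1] + A[1,0]: 1 for A, 4 for B -> changes
(D) A[0,0] + A[1,1]: -2 for A, -2 for B -> unchanged

Only (D) A[0,0] + A[1,1] = -2 survives (and it does so for every P, not just this one), so it is the invariant.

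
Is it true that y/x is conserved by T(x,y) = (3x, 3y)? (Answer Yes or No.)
Yes

Substitute T(x,y) = (3x, 3y) into the expression and compare with the original.

Original: y/x
After applying T: (3y)/(3x) = y/x

This is identical to the original y/x, so the expression is invariant.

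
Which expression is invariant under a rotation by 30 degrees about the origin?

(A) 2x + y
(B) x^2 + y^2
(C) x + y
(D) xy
B

A rotation by 30 degrees sends (x, y) to (sqrt(3)x/2 - y/2, x/2 + sqrt(3)y/2).
Substitute the transformed coordinates into each option and compare with the original:
(A) 2x + y  ->  2(sqrt(3)x/2 - y/2) + (x/2 + sqrt(3)y/2) = x/2 + sqrt(3)x - y + sqrt(3)y/2   [differs from 2x + y: not invariant]
(B) x^2 + y^2  ->  (sqrt(3)x/2 - y/2)^2 + (x/2 + sqrt(3)y/2)^2 = x^2 + y^2   [equals x^2 + y^2: invariant]
(C) x + y  ->  (sqrt(3)x/2 - y/2) + (x/2 + sqrt(3)y/2) = x/2 + sqrt(3)x/2 - y/2 + sqrt(3)y/2   [differs from x + y: not invariant]
(D) xy  ->  (sqrt(3)x/2 - y/2)(x/2 + sqrt(3)y/2) = sqrt(3)x^2/4 + xy/2 - sqrt(3)y^2/4   [differs from xy: not invariant]

Only option (B), x^2 + y^2, is unchanged by the transformation.
Geometrically, x^2 + y^2 is the squared distance from the origin, which every rotation about the origin preserves.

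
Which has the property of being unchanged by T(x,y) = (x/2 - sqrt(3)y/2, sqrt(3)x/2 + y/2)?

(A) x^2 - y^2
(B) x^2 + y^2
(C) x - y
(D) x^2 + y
B

An expression E(x,y) is invariant under T if E(T(x,y)) = E(x,y). Here T(x,y) = (x/2 - sqrt(3)y/2, sqrt(3)x/2 + y/2).
Substitute the transformed coordinates into each option and compare with the original:
(A) x^2 - y^2  ->  (x/2 - sqrt(3)y/2)^2 - (sqrt(3)x/2 + y/2)^2 = -x^2/2 - sqrt(3)xy + y^2/2   [differs from x^2 - y^2: not invariant]
(B) x^2 + y^2  ->  (x/2 - sqrt(3)y/2)^2 + (sqrt(3)x/2 + y/2)^2 = x^2 + y^2   [equals x^2 + y^2: invariant]
(C) x - y  ->  (x/2 - sqrt(3)y/2) - (sqrt(3)x/2 + y/2) = -sqrt(3)x/2 + x/2 - sqrt(3)y/2 - y/2   [differs from x - y: not invariant]
(D) x^2 + y  ->  (x/2 - sqrt(3)y/2)^2 + (sqrt(3)x/2 + y/2) = x^2/4 - sqrt(3)xy/2 + sqrt(3)x/2 + 3y^2/4 + y/2   [differs from x^2 + y: not invariant]

Only option (B), x^2 + y^2, is unchanged by the transformation.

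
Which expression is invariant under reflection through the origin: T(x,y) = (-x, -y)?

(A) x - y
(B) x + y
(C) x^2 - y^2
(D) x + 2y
C

The map is reflection through the origin: T(x,y) = (-x, -y).
Substitute the transformed coordinates into each option and compare with the original:
(A) x - y  ->  (-x) - (-y) = -x + y   [differs from x - y: not invariant]
(B) x + y  ->  (-x) + (-y) = -x - y   [differs from x + y: not invariant]
(C) x^2 - y^2  ->  (-x)^2 - (-y)^2 = x^2 - y^2   [equals x^2 - y^2: invariant]
(D) x + 2y  ->  (-x) + 2(-y) = -x - 2y   [differs from x + 2y: not invariant]

Only option (C), x^2 - y^2, is unchanged by the transformation.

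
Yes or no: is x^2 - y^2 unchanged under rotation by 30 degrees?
No

Applying rotation by 30 degrees: x' = x*cos(30 degrees) - y*sin(30 degrees) = sqrt(3)x/2 - y/2, y' = x*sin(30 degrees) + y*cos(30 degrees) = x/2 + sqrt(3)y/2

Substituting into x^2 - y^2:
(sqrt(3)x/2 - y/2)^2 - (x/2 + sqrt(3)y/2)^2
= x^2/2 - sqrt(3)xy - y^2/2

This differs from the original expression x^2 - y^2, so it is NOT invariant.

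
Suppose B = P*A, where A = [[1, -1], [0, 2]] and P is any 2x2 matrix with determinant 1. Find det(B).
2

By the multiplicative property of determinants, det(B) = det(P*A) = det(P) * det(A) = det(A),
so the determinant is invariant under multiplication by any determinant-1 matrix; we just need det(A).

det(A) = (1)(2) - (-1)(0) = 2 - 0 = 2

Therefore det(B) = 1 * 2 = 2.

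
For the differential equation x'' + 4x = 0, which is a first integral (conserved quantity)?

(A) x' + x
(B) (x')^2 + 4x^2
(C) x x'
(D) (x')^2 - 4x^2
B

A first integral I satisfies dI/dt = 0 along every solution. Differentiate each option and use the equation of motion:
(A) d/dt[x' + x] = x'' + x' = -4x + x', not identically 0
(B) d/dt[(x')^2 + 4x^2] = 2x'x'' + 8x x' = 2x'(-4x) + 8x x' = 0
(C) d/dt[x x'] = (x')^2 + x x'' = (x')^2 - 4x^2, not identically 0
(D) d/dt[(x')^2 - 4x^2] = 2x'x'' - 8x x' = -16x x', not identically 0

Only (B) has zero time-derivative. So the energy-like quantity (x')^2 + 4x^2 is the first integral.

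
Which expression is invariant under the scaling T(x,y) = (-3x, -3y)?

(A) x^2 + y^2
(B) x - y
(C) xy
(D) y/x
D

Under the uniform scaling T(x,y) = (-3x, -3y):
Substitute the transformed coordinates into each option and compare with the original:
(A) x^2 + y^2  ->  (-3x)^2 + (-3y)^2 = 9x^2 + 9y^2   [differs from x^2 + y^2: not invariant]
(B) x - y  ->  (-3x) - (-3y) = -3x + 3y   [differs from x - y: not invariant]
(C) xy  ->  (-3x)(-3y) = 9xy   [differs from xy: not invariant]
(D) y/x  ->  (-3y)/(-3x) = y/x   [equals y/x: invariant]

Only option (D), y/x, is unchanged by the transformation.
The common factor -3 cancels in a ratio of coordinates, while sums, products and sums of squares pick up factors of -3 or 9.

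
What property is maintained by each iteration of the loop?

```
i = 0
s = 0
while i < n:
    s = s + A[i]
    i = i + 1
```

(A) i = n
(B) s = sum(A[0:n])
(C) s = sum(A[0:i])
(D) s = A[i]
C

A loop invariant must hold before the first iteration and be re-established by every execution of the body.

(C) s = sum(A[0:i]): Initially i = 0 and s = 0 = sum of the empty slice A[0:0]. If s = sum(A[0:i]) holds at the top of an iteration, the body sets s to sum(A[0:i]) + A[i] = sum(A[0:i+1]) and then i to i+1, so s = sum(A[0:i]) holds again. At exit i = n, giving s = sum(A[0:n]).

The other options fail:
(A) i = n: false initially (i = 0); it is the exit condition, not an invariant.
(B) s = sum(A[0:n]): false before the loop (s = 0, not the full sum) -- it only becomes true at exit.
(D) s = A[i]: after the first iteration s = A[0] but i = 1, so s = A[i] compares s with the wrong element (and fails in general).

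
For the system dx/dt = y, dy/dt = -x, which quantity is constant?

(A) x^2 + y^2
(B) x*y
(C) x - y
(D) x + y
A

A first integral I satisfies dI/dt = 0 along every solution. Differentiate each option and use the equation of motion:
(A) d/dt[x^2 + y^2] = 2x*dx/dt + 2y*dy/dt = 2x*y + 2y*(-x) = 0
(B) d/dt[x*y] = (dx/dt)y + x(dy/dt) = y^2 - x^2, not identically 0
(C) d/dt[x - y] = y - (-x) = x + y, not identically 0
(D) d/dt[x + y] = y + (-x) = y - x, not identically 0

Only (A) has zero time-derivative. So x^2 + y^2 (the squared radius; trajectories are circles) is the conserved quantity.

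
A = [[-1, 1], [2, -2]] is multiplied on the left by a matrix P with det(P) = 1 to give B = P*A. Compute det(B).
0

By the multiplicative property of determinants, det(B) = det(P*A) = det(P) * det(A) = det(A),
so the determinant is invariant under multiplication by any determinant-1 matrix; we just need det(A).

det(A) = (-1)(-2) - (1)(2) = 2 - 2 = 0

Therefore det(B) = 1 * 0 = 0.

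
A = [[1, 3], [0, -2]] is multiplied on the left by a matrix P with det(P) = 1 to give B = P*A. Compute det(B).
-2

By the multiplicative property of determinants, det(B) = det(P*A) = det(P) * det(A) = det(A),
so the determinant is invariant under multiplication by any determinant-1 matrix; we just need det(A).

det(A) = (1)(-2) - (3)(0) = -2 - 0 = -2

Therefore det(B) = 1 * (-2) = -2.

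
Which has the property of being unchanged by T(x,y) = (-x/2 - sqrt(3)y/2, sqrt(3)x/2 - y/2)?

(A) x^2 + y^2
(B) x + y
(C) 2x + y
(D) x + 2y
A

An expression E(x,y) is invariant under T if E(T(x,y)) = E(x,y). Here T(x,y) = (-x/2 - sqrt(3)y/2, sqrt(3)x/2 - y/2).
Substitute the transformed coordinates into each option and compare with the original:
(A) x^2 + y^2  ->  (-x/2 - sqrt(3)y/2)^2 + (sqrt(3)x/2 - y/2)^2 = x^2 + y^2   [equals x^2 + y^2: invariant]
(B) x + y  ->  (-x/2 - sqrt(3)y/2) + (sqrt(3)x/2 - y/2) = -x/2 + sqrt(3)x/2 - sqrt(3)y/2 - y/2   [differs from x + y: not invariant]
(C) 2x + y  ->  2(-x/2 - sqrt(3)y/2) + (sqrt(3)x/2 - y/2) = -x + sqrt(3)x/2 - sqrt(3)y - y/2   [differs from 2x + y: not invariant]
(D) x + 2y  ->  (-x/2 - sqrt(3)y/2) + 2(sqrt(3)x/2 - y/2) = -x/2 + sqrt(3)x - y - sqrt(3)y/2   [differs from x + 2y: not invariant]

Only option (A), x^2 + y^2, is unchanged by the transformation.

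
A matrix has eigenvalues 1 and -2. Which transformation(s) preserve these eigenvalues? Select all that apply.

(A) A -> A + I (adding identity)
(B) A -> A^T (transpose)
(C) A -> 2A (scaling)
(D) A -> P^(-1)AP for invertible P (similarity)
B and D

Eigenvalues are preserved by:
1. Similarity transformations: A -> P^(-1)AP (same characteristic polynomial)
2. Transpose: A^T has the same eigenvalues as A

Eigenvalues are NOT preserved by:
- Adding identity: eigenvalues become 1+1, -2+1
- Scaling: eigenvalues become 2, -4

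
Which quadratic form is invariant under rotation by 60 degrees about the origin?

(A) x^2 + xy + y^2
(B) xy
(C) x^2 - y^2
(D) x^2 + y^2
D

Rotation by 60 degrees sends (x, y) to (x/2 - sqrt(3)y/2, sqrt(3)x/2 + y/2).
Substitute the transformed coordinates into each option and compare with the original:
(A) x^2 + xy + y^2  ->  (x/2 - sqrt(3)y/2)^2 + (x/2 - sqrt(3)y/2)(sqrt(3)x/2 + y/2) + (sqrt(3)x/2 + y/2)^2 = sqrt(3)x^2/4 + x^2 - xy/2 - sqrt(3)y^2/4 + y^2   [differs from x^2 + xy + y^2: not invariant]
(B) xy  ->  (x/2 - sqrt(3)y/2)(sqrt(3)x/2 + y/2) = sqrt(3)x^2/4 - xy/2 - sqrt(3)y^2/4   [differs from xy: not invariant]
(C) x^2 - y^2  ->  (x/2 - sqrt(3)y/2)^2 - (sqrt(3)x/2 + y/2)^2 = -x^2/2 - sqrt(3)xy + y^2/2   [differs from x^2 - y^2: not invariant]
(D) x^2 + y^2  ->  (x/2 - sqrt(3)y/2)^2 + (sqrt(3)x/2 + y/2)^2 = x^2 + y^2   [equals x^2 + y^2: invariant]

Only option (D), x^2 + y^2, is unchanged by the transformation.
x^2 + y^2 is the squared distance from the origin, which rotations preserve.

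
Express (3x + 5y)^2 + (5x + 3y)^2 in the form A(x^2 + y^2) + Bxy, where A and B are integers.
34(x^2 + y^2) + 60xy

Expanding: (3x + 5y)^2 = 9x^2 + 30xy + 25y^2
(5x + 3y)^2 = 25x^2 + 30xy + 9y^2
Sum = (9+25)(x^2+y^2) + 60xy = 34(x^2 + y^2) + 60xy
This is symmetric in x and y.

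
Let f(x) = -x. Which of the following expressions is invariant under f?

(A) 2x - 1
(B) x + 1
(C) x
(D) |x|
D

For f(x) = -x:
Applying f replaces x by -x. Since |-x| = |x|, the absolute value is unchanged by f, whereas x -> -x, 2x - 1 -> -2x - 1 and x + 1 -> -x + 1 all change.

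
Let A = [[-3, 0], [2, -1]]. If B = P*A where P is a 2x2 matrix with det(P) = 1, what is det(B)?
3

By the multiplicative property of determinants, det(B) = det(P*A) = det(P) * det(A) = det(A),
so the determinant is invariant under multiplication by any determinant-1 matrix; we just need det(A).

det(A) = (-3)(-1) - (0)(2) = 3 - 0 = 3

Therefore det(B) = 1 * 3 = 3.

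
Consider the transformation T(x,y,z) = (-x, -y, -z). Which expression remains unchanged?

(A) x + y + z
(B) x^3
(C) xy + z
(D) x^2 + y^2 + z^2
D

Apply T(x,y,z) = (-x, -y, -z) to each option, i.e. replace (x, y, z) by the transformed coordinates.
Substitute the transformed coordinates into each option and compare with the original:
(A) x + y + z  ->  (-x) + (-y) + (-z) = -x - y - z   [differs from x + y + z: not invariant]
(B) x^3  ->  (-x)^3 = -x^3   [differs from x^3: not invariant]
(C) xy + z  ->  (-x)(-y) + (-z) = xy - z   [differs from xy + z: not invariant]
(D) x^2 + y^2 + z^2  ->  (-x)^2 + (-y)^2 + (-z)^2 = x^2 + y^2 + z^2   [equals x^2 + y^2 + z^2: invariant]

Only option (D), x^2 + y^2 + z^2, is unchanged by the transformation.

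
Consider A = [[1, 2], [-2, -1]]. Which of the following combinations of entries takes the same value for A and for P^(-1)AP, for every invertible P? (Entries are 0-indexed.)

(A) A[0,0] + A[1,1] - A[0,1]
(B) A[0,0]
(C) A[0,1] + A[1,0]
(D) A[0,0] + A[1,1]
D

A[0,0] + A[1,1] is the trace of A. By the cyclic property of the trace, tr(P^(-1)AP) = tr(APP^(-1)) = tr(A), so it is the same for every matrix similar to A.

The other combinations are not similarity invariants. For example, take P = [[1, 1], [1, 2]] (det P = 1), so P^(-1) = [[2, -1], [-1, 1]] and
B = P^(-1)AP = [[9, 14], [-6, -9]].
Evaluating each option on A and on B:
(A) A[0,0] + A[1,1] - A[0,1]: -2 for A, -14 for B -> changes
(B) A[0,0]: 1 for A, 9 for B -> changes
(C) A[0,1] + A[1,0]: 0 for A, 8 for B -> changes
(D) A[0,0] + A[1,1]: 0 for A, 0 for B -> unchanged

Only (D) A[0,0] + A[1,1] = 0 survives (and it does so for every P, not just this one), so it is the invariant.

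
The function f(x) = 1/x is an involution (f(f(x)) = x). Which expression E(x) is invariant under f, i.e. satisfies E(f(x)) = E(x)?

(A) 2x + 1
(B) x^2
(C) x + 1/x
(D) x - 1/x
C

Replace x by f(x) = 1/x in each option and simplify. As a quick numerical cross-check, also compare E(3) with E(f(3)) = E(1/3).

(A) 2x + 1  ->  2(1/x) + 1 = (x + 2)/x; check: E(3) = 7 but E(1/3) = 5/3.   [not invariant]
(B) x^2  ->  (1/x)^2 = x^(-2); check: E(3) = 9 but E(1/3) = 1/9.   [not invariant]
(C) x + 1/x  ->  (1/x) + 1/(1/x), which simplifies back to x + 1/x; check: E(3) = 10/3, E(1/3) = 10/3.   [invariant]
(D) x - 1/x  ->  (1/x) - 1/(1/x) = -x + 1/x; check: E(3) = 8/3 but E(1/3) = -8/3.   [not invariant]

Only (C) is unchanged. E is symmetric under swapping x with f(x) = 1/x, which is exactly what an involution does.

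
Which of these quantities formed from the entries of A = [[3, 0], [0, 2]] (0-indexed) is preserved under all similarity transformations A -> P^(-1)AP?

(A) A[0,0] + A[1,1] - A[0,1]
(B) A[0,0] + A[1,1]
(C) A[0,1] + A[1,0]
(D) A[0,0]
B

A[0,0] + A[1,1] is the trace of A. By the cyclic property of the trace, tr(P^(-1)AP) = tr(APP^(-1)) = tr(A), so it is the same for every matrix similar to A.

The other combinations are not similarity invariants. For example, take P = [[1, 1], [1, 2]] (det P = 1), so P^(-1) = [[2, -1], [-1, 1]] and
B = P^(-1)AP = [[4, 2], [-1, 1]].
Evaluating each option on A and on B:
(A) A[0,0] + A[1,1] - A[0,1]: 5 for A, 3 for B -> changes
(B) A[0,0] + A[1,1]: 5 for A, 5 for B -> unchanged
(C) A[0,1] + A[1,0]: 0 for A, 1 for B -> changes
(D) A[0,0]: 3 for A, 4 for B -> changes

Only (B) A[0,0] + A[1,1] = 5 survives (and it does so for every P, not just this one), so it is the invariant.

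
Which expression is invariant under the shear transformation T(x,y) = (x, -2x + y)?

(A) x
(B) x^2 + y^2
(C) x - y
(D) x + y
A

Under the shear T(x,y) = (x, -2x + y):
Substitute the transformed coordinates into each option and compare with the original:
(A) x  ->  (x) = x   [equals x: invariant]
(B) x^2 + y^2  ->  (x)^2 + (-2x + y)^2 = 5x^2 - 4xy + y^2   [differs from x^2 + y^2: not invariant]
(C) x - y  ->  (x) - (-2x + y) = 3x - y   [differs from x - y: not invariant]
(D) x + y  ->  (x) + (-2x + y) = -x + y   [differs from x + y: not invariant]

Only option (A), x, is unchanged by the transformation.
A vertical shear moves points parallel to the y-axis, so the x-coordinate (and any function of x alone) is unchanged.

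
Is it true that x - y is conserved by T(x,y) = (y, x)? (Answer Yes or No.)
No

Substitute T(x,y) = (y, x) into the expression and compare with the original.

Original: x - y
After applying T: (y) - (x) = -x + y

This differs from the original x - y (difference: -2x + 2y), so the expression is NOT invariant.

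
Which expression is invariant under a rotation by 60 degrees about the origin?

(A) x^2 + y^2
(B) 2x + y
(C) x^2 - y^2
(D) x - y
A

A rotation by 60 degrees sends (x, y) to (x/2 - sqrt(3)y/2, sqrt(3)x/2 + y/2).
Substitute the transformed coordinates into each option and compare with the original:
(A) x^2 + y^2  ->  (x/2 - sqrt(3)y/2)^2 + (sqrt(3)x/2 + y/2)^2 = x^2 + y^2   [equals x^2 + y^2: invariant]
(B) 2x + y  ->  2(x/2 - sqrt(3)y/2) + (sqrt(3)x/2 + y/2) = sqrt(3)x/2 + x - sqrt(3)y + y/2   [differs from 2x + y: not invariant]
(C) x^2 - y^2  ->  (x/2 - sqrt(3)y/2)^2 - (sqrt(3)x/2 + y/2)^2 = -x^2/2 - sqrt(3)xy + y^2/2   [differs from x^2 - y^2: not invariant]
(D) x - y  ->  (x/2 - sqrt(3)y/2) - (sqrt(3)x/2 + y/2) = -sqrt(3)x/2 + x/2 - sqrt(3)y/2 - y/2   [differs from x - y: not invariant]

Only option (A), x^2 + y^2, is unchanged by the transformation.
Geometrically, x^2 + y^2 is the squared distance from the origin, which every rotation about the origin preserves.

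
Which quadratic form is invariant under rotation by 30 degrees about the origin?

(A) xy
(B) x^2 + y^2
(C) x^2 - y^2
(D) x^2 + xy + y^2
B

Rotation by 30 degrees sends (x, y) to (sqrt(3)x/2 - y/2, x/2 + sqrt(3)y/2).
Substitute the transformed coordinates into each option and compare with the original:
(A) xy  ->  (sqrt(3)x/2 - y/2)(x/2 + sqrt(3)y/2) = sqrt(3)x^2/4 + xy/2 - sqrt(3)y^2/4   [differs from xy: not invariant]
(B) x^2 + y^2  ->  (sqrt(3)x/2 - y/2)^2 + (x/2 + sqrt(3)y/2)^2 = x^2 + y^2   [equals x^2 + y^2: invariant]
(C) x^2 - y^2  ->  (sqrt(3)x/2 - y/2)^2 - (x/2 + sqrt(3)y/2)^2 = x^2/2 - sqrt(3)xy - y^2/2   [differs from x^2 - y^2: not invariant]
(D) x^2 + xy + y^2  ->  (sqrt(3)x/2 - y/2)^2 + (sqrt(3)x/2 - y/2)(x/2 + sqrt(3)y/2) + (x/2 + sqrt(3)y/2)^2 = sqrt(3)x^2/4 + x^2 + xy/2 - sqrt(3)y^2/4 + y^2   [differs from x^2 + xy + y^2: not invariant]

Only option (B), x^2 + y^2, is unchanged by the transformation.
x^2 + y^2 is the squared distance from the origin, which rotations preserve.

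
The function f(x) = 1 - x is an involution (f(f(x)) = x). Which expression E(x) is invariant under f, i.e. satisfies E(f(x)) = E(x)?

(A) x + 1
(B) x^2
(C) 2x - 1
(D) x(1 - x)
D

Replace x by f(x) = 1 - x in each option and simplify. As a quick numerical cross-check, also compare E(3) with E(f(3)) = E(-2).

(A) x + 1  ->  (1 - x) + 1 = 2 - x; check: E(3) = 4 but E(-2) = -1.   [not invariant]
(B) x^2  ->  (1 - x)^2 = (x - 1)^2; check: E(3) = 9 but E(-2) = 4.   [not invariant]
(C) 2x - 1  ->  2(1 - x) - 1 = 1 - 2x; check: E(3) = 5 but E(-2) = -5.   [not invariant]
(D) x(1 - x)  ->  (1 - x)(1 - (1 - x)), which simplifies back to x(1 - x); check: E(3) = -6, E(-2) = -6.   [invariant]

Only (D) is unchanged. E is symmetric under swapping x with f(x) = 1 - x, which is exactly what an involution does.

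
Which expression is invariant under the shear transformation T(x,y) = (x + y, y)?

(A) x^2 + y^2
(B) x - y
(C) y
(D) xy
C

Under the shear T(x,y) = (x + y, y):
Substitute the transformed coordinates into each option and compare with the original:
(A) x^2 + y^2  ->  (x + y)^2 + (y)^2 = x^2 + 2xy + 2y^2   [differs from x^2 + y^2: not invariant]
(B) x - y  ->  (x + y) - (y) = x   [differs from x - y: not invariant]
(C) y  ->  (y) = y   [equals y: invariant]
(D) xy  ->  (x + y)(y) = xy + y^2   [differs from xy: not invariant]

Only option (C), y, is unchanged by the transformation.
A horizontal shear moves points parallel to the x-axis, so the y-coordinate (and any function of y alone) is unchanged.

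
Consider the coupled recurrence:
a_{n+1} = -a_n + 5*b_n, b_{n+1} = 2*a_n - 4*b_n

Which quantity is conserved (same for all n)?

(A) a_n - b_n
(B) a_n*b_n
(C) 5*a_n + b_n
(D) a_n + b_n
D

Replace a_n by a_{n+1} = -a_n + 5*b_n and b_n by b_{n+1} = 2*a_n - 4*b_n in each option and simplify:
(A) a_n - b_n  ->  (-a_n + 5*b_n) - (2*a_n - 4*b_n) = -3*a_n + 9*b_n   [not conserved]
(B) a_n*b_n  ->  (-a_n + 5*b_n)*(2*a_n - 4*b_n) = -2*a_n^2 + 14*a_n*b_n - 20*b_n^2   [not conserved]
(C) 5*a_n + b_n  ->  5*(-a_n + 5*b_n) + (2*a_n - 4*b_n) = -3*a_n + 21*b_n   [not conserved]
(D) a_n + b_n  ->  (-a_n + 5*b_n) + (2*a_n - 4*b_n) = a_n + b_n   [conserved]

Only (D) a_n + b_n returns to itself after one step, so it is the conserved quantity.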